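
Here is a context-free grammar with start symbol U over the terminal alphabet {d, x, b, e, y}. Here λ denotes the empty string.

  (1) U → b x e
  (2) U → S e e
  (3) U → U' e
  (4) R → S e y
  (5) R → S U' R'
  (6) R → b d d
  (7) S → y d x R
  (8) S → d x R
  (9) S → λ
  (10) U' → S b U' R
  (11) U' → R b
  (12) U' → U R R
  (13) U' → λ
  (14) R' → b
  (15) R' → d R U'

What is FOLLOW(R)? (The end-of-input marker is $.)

FIRST(S): from S→y d x R we get {y}; from S→d x R we get {d}; from S→λ we get {λ}. So FIRST(S) = {λ, d, y}.
FIRST(R'): from R'→b we get {b}; from R'→d R U' we get {d}. So FIRST(R') = {b, d}.
FIRST(U): from U→b x e we get {b}; from U→S e e we get {d, e, y}; from U→U' e we get {b, d, e, y}. So FIRST(U) = {b, d, e, y}.
FIRST(R): from R→S e y we get {d, e, y}; from R→S U' R' we get {b, d, e, y}; from R→b d d we get {b}. So FIRST(R) = {b, d, e, y}.
FIRST(U'): from U'→S b U' R we get {b, d, y}; from U'→R b we get {b, d, e, y}; from U'→U R R we get {b, d, e, y}; from U'→λ we get {λ}. So FIRST(U') = {λ, b, d, e, y}.
FOLLOW(U) includes $ since U is the start symbol.
FOLLOW(U): in U'→U R R, U is followed by R R with FIRST {b, d, e, y}. Thus FOLLOW(U) = {$, b, d, e, y}.
FOLLOW(S): in U→S e e, S is followed by e e with FIRST {e}; in R→S e y, S is followed by e y with FIRST {e}; in R→S U' R', S is followed by U' R' with FIRST {b, d, e, y}; in U'→S b U' R, S is followed by b U' R with FIRST {b}. Thus FOLLOW(S) = {b, d, e, y}.
FOLLOW(R): in S→y d x R, the suffix after R is empty, so FOLLOW(R) ⊇ FOLLOW(S) = {b, d, e, y}; in S→d x R, the suffix after R is empty, so FOLLOW(R) ⊇ FOLLOW(S) = {b, d, e, y}; in U'→S b U' R, the suffix after R is empty, so FOLLOW(R) ⊇ FOLLOW(U') = {b, d, e, y}; in U'→R b, R is followed by b with FIRST {b}; in U'→U R R (occurrence 1), R is followed by R with FIRST {b, d, e, y}; in U'→U R R (occurrence 2), the suffix after R is empty, so FOLLOW(R) ⊇ FOLLOW(U') = {b, d, e, y}; in R'→d R U', R is followed by U' with FIRST {λ, b, d, e, y}; in R'→d R U', the suffix after R is nullable, so FOLLOW(R) ⊇ FOLLOW(R') = {b, d, e, y}. Thus FOLLOW(R) = {b, d, e, y}.
FOLLOW(R'): in R→S U' R', the suffix after R' is empty, so FOLLOW(R') ⊇ FOLLOW(R) = {b, d, e, y}. Thus FOLLOW(R') = {b, d, e, y}.
FOLLOW(U'): in U→U' e, U' is followed by e with FIRST {e}; in R→S U' R', U' is followed by R' with FIRST {b, d}; in U'→S b U' R, U' is followed by R with FIRST {b, d, e, y}; in R'→d R U', the suffix after U' is empty, so FOLLOW(U') ⊇ FOLLOW(R') = {b, d, e, y}. Thus FOLLOW(U') = {b, d, e, y}.

{b, d, e, y}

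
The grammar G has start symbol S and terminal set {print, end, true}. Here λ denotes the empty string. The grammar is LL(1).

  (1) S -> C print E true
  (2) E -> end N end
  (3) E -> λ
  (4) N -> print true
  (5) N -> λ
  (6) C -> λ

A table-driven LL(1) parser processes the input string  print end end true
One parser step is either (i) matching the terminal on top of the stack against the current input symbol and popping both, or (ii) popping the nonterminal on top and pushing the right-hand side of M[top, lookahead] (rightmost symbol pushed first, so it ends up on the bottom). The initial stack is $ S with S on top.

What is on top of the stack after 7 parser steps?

step 1: stack=$ S  input=print end end true $  — expand S -> C print E true
step 2: stack=$ true E print C  input=print end end true $  — expand C -> λ
step 3: stack=$ true E print  input=print end end true $  — match print
step 4: stack=$ true E  input=end end true $  — expand E -> end N end
step 5: stack=$ true end N end  input=end end true $  — match end
step 6: stack=$ true end N  input=end true $  — expand N -> λ
step 7: stack=$ true end  input=end true $  — match end
Stack after step 7: $ true (top = true).

true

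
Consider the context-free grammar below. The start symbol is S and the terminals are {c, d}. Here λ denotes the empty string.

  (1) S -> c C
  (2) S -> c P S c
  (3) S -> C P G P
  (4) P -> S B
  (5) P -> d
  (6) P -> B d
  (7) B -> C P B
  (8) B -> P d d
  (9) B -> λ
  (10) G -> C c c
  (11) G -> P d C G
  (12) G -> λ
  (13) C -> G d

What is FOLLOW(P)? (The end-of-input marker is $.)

{$, c, d}

FIRST(S) = {c, d}  (via C P G P)
FIRST(P) = {c, d}  (via S B, B d)
FIRST(B) = {λ, c, d}  (via C P B, P d d)
FIRST(G) = {λ, c, d}  (via C c c, P d C G)
FIRST(C) = {c, d}  (via G d)
FOLLOW(S) includes $ since S is the start symbol.
FOLLOW(G): in S->C P G P, G is followed by P with FIRST {c, d}; in G->P d C G, the suffix after G is empty (adds nothing new); in C->G d, G is followed by d with FIRST {d}. Thus FOLLOW(G) = {c, d}.
FOLLOW(S): in S->c P S c, S is followed by c with FIRST {c}; in P->S B, S is followed by B with FIRST {λ, c, d}; in P->S B, the suffix after S is nullable, so FOLLOW(S) ⊇ FOLLOW(P) = {$, c, d}. Thus FOLLOW(S) = {$, c, d}.
FOLLOW(C): in S->c C, the suffix after C is empty, so FOLLOW(C) ⊇ FOLLOW(S) = {$, c, d}; in S->C P G P, C is followed by P G P with FIRST {c, d}; in B->C P B, C is followed by P B with FIRST {c, d}; in G->C c c, C is followed by c c with FIRST {c}; in G->P d C G, C is followed by G with FIRST {λ, c, d}; in G->P d C G, the suffix after C is nullable, so FOLLOW(C) ⊇ FOLLOW(G) = {c, d}. Thus FOLLOW(C) = {$, c, d}.
FOLLOW(P): in S->c P S c, P is followed by S c with FIRST {c, d}; in S->C P G P (occurrence 1), P is followed by G P with FIRST {c, d}; in S->C P G P (occurrence 2), the suffix after P is empty, so FOLLOW(P) ⊇ FOLLOW(S) = {$, c, d}; in B->C P B, P is followed by B with FIRST {λ, c, d}; in B->C P B, the suffix after P is nullable, so FOLLOW(P) ⊇ FOLLOW(B) = {$, c, d}; in B->P d d, P is followed by d d with FIRST {d}; in G->P d C G, P is followed by d C G with FIRST {d}. Thus FOLLOW(P) = {$, c, d}.
FOLLOW(B): in P->S B, the suffix after B is empty, so FOLLOW(B) ⊇ FOLLOW(P) = {$, c, d}; in P->B d, B is followed by d with FIRST {d}; in B->C P B, the suffix after B is empty (adds nothing new). Thus FOLLOW(B) = {$, c, d}.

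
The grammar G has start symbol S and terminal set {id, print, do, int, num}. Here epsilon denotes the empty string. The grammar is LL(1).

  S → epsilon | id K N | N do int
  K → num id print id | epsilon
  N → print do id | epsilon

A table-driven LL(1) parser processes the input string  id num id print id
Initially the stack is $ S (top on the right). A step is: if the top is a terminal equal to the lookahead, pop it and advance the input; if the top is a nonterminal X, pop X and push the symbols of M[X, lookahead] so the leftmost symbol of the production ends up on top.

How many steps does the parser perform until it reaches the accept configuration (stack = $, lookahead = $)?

step 1: stack=$ S  input=id num id print id $  — expand S → id K N
step 2: stack=$ N K id  input=id num id print id $  — match id
step 3: stack=$ N K  input=num id print id $  — expand K → num id print id
step 4: stack=$ N id print id num  input=num id print id $  — match num
step 5: stack=$ N id print id  input=id print id $  — match id
step 6: stack=$ N id print  input=print id $  — match print
step 7: stack=$ N id  input=id $  — match id
step 8: stack=$ N  input=$  — expand N → epsilon
Accept reached after 8 steps.

8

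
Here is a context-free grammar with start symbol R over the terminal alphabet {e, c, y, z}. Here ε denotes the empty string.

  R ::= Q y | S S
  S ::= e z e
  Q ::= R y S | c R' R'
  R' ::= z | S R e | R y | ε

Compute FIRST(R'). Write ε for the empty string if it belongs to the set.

FIRST(S): from S::=e z e we get {e}. So FIRST(S) = {e}.
FIRST(R): from R::=Q y we get {c, e}; from R::=S S we get {e}. So FIRST(R) = {c, e}.
FIRST(Q): from Q::=R y S we get {c, e}; from Q::=c R' R' we get {c}. So FIRST(Q) = {c, e}.
FIRST(R'): from R'::=z we get {z}; from R'::=S R e we get {e}; from R'::=R y we get {c, e}; from R'::=ε we get {ε}. So FIRST(R') = {ε, c, e, z}.

{ε, c, e, z}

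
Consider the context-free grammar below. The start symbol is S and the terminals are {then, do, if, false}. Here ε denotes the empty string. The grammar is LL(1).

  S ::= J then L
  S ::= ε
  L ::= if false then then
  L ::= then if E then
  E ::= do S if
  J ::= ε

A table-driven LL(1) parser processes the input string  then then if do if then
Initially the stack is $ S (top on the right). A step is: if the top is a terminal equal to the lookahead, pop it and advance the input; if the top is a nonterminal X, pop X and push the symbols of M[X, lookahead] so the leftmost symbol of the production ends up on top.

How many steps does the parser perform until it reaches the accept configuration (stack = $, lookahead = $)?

step 1: stack=$ S  input=then then if do if then $  — expand S ::= J then L
step 2: stack=$ L then J  input=then then if do if then $  — expand J ::= ε
step 3: stack=$ L then  input=then then if do if then $  — match then
step 4: stack=$ L  input=then if do if then $  — expand L ::= then if E then
step 5: stack=$ then E if then  input=then if do if then $  — match then
step 6: stack=$ then E if  input=if do if then $  — match if
step 7: stack=$ then E  input=do if then $  — expand E ::= do S if
step 8: stack=$ then if S do  input=do if then $  — match do
step 9: stack=$ then if S  input=if then $  — expand S ::= ε
step 10: stack=$ then if  input=if then $  — match if
step 11: stack=$ then  input=then $  — match then
Accept reached after 11 steps.

11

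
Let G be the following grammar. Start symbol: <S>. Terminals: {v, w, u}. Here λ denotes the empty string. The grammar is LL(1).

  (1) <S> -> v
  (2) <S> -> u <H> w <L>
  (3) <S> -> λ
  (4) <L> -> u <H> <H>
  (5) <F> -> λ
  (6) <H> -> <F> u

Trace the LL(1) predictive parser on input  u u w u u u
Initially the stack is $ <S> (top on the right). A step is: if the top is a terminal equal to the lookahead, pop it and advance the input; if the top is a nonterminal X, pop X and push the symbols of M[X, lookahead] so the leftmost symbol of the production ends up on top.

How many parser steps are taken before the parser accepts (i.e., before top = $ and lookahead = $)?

step 1: stack=$ <S>  input=u u w u u u $  — expand <S> -> u <H> w <L>
step 2: stack=$ <L> w <H> u  input=u u w u u u $  — match u
step 3: stack=$ <L> w <H>  input=u w u u u $  — expand <H> -> <F> u
step 4: stack=$ <L> w u <F>  input=u w u u u $  — expand <F> -> λ
step 5: stack=$ <L> w u  input=u w u u u $  — match u
step 6: stack=$ <L> w  input=w u u u $  — match w
step 7: stack=$ <L>  input=u u u $  — expand <L> -> u <H> <H>
step 8: stack=$ <H> <H> u  input=u u u $  — match u
step 9: stack=$ <H> <H>  input=u u $  — expand <H> -> <F> u
step 10: stack=$ <H> u <F>  input=u u $  — expand <F> -> λ
step 11: stack=$ <H> u  input=u u $  — match u
step 12: stack=$ <H>  input=u $  — expand <H> -> <F> u
step 13: stack=$ u <F>  input=u $  — expand <F> -> λ
step 14: stack=$ u  input=u $  — match u
Accept reached after 14 steps.

14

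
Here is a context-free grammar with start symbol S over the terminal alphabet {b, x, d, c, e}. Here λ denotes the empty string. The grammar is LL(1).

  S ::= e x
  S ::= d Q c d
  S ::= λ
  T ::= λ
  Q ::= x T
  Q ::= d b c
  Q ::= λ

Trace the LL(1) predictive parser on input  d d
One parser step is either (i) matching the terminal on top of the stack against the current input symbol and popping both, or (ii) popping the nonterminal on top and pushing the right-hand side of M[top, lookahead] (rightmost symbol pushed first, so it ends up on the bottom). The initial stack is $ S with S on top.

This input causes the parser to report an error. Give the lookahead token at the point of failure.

step 1: stack=$ S  input=d d $  — expand S ::= d Q c d
step 2: stack=$ d c Q d  input=d d $  — match d
step 3: stack=$ d c Q  input=d $  — expand Q ::= d b c
step 4: stack=$ d c c b d  input=d $  — match d
step 5: stack=$ d c c b  input=$  — error: top is terminal b but lookahead is $

$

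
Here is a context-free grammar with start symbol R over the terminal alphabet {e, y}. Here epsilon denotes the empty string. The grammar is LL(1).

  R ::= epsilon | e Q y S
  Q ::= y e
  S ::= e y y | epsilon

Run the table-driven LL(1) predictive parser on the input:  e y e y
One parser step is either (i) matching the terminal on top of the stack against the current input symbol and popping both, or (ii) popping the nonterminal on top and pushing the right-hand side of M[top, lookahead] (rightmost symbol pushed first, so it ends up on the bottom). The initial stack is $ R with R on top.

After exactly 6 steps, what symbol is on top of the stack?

S

step 1: stack=$ R  input=e y e y $  — expand R ::= e Q y S
step 2: stack=$ S y Q e  input=e y e y $  — match e
step 3: stack=$ S y Q  input=y e y $  — expand Q ::= y e
step 4: stack=$ S y e y  input=y e y $  — match y
step 5: stack=$ S y e  input=e y $  — match e
step 6: stack=$ S y  input=y $  — match y
Stack after step 6: $ S (top = S).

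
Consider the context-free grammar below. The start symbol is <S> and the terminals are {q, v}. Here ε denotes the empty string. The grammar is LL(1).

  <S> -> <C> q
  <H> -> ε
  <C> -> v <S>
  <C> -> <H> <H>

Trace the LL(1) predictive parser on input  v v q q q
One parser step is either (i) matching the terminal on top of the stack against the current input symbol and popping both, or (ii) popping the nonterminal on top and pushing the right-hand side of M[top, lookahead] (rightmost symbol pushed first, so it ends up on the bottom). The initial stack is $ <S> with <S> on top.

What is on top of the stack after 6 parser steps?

<S>

step 1: stack=$ <S>  input=v v q q q $  — expand <S> -> <C> q
step 2: stack=$ q <C>  input=v v q q q $  — expand <C> -> v <S>
step 3: stack=$ q <S> v  input=v v q q q $  — match v
step 4: stack=$ q <S>  input=v q q q $  — expand <S> -> <C> q
step 5: stack=$ q q <C>  input=v q q q $  — expand <C> -> v <S>
step 6: stack=$ q q <S> v  input=v q q q $  — match v
Stack after step 6: $ q q <S> (top = <S>).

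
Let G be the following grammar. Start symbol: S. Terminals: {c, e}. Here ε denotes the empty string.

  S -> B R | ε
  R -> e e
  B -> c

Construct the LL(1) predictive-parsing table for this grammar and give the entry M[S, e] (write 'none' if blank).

none

FIRST(R) = {e}
FIRST(B) = {c}
FIRST(S) = {ε, c}  (via B R)
FOLLOW(S) includes $ since S is the start symbol.
FOLLOW(S): S appears on no right-hand side. Thus FOLLOW(S) = {$}.
For S -> B R: FIRST(B R) = {c}, so it goes in M[S, t] for t ∈ {c}.
For S -> ε: FIRST(ε) = {ε}, so it goes in M[S, t] for t ∈ {}; since ε ∈ FIRST, also for every t ∈ FOLLOW(S) = {$}.
None of these place a production in M[S, e].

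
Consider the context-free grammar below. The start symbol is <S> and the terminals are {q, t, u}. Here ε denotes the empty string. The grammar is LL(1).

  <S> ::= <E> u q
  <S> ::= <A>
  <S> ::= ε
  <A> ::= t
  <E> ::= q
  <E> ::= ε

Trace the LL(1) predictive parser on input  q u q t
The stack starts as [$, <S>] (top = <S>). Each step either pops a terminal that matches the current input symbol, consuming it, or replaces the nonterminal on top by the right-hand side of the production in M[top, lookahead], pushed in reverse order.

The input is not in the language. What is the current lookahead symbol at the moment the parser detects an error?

     Stack      Input      Action
  1  $ <S>      q u q t $  expand <S> ::= <E> u q
  2  $ q u <E>  q u q t $  expand <E> ::= q
  3  $ q u q    q u q t $  match q
  4  $ q u      u q t $    match u
  5  $ q        q t $      match q
  6  $          t $        error: stack empty but input remains

t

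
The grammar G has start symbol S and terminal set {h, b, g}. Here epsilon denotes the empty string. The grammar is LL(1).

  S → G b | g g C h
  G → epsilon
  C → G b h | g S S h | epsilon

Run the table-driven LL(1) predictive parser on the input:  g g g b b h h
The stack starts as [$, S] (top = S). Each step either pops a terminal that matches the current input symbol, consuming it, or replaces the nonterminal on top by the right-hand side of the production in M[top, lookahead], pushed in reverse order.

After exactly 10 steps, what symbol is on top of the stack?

b

step 1: stack=$ S  input=g g g b b h h $  — expand S → g g C h
step 2: stack=$ h C g g  input=g g g b b h h $  — match g
step 3: stack=$ h C g  input=g g b b h h $  — match g
step 4: stack=$ h C  input=g b b h h $  — expand C → g S S h
step 5: stack=$ h h S S g  input=g b b h h $  — match g
step 6: stack=$ h h S S  input=b b h h $  — expand S → G b
step 7: stack=$ h h S b G  input=b b h h $  — expand G → epsilon
step 8: stack=$ h h S b  input=b b h h $  — match b
step 9: stack=$ h h S  input=b h h $  — expand S → G b
step 10: stack=$ h h b G  input=b h h $  — expand G → epsilon
Stack after step 10: $ h h b (top = b).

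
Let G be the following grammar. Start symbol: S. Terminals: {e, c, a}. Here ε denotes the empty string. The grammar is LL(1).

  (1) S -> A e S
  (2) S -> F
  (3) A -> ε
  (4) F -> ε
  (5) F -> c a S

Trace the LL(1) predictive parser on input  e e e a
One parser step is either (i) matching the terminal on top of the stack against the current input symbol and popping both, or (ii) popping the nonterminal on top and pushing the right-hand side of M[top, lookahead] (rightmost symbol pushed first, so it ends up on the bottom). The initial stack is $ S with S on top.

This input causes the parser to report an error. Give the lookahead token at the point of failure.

      Stack    Input      Action
   1  $ S      e e e a $  expand S -> A e S
   2  $ S e A  e e e a $  expand A -> ε
   3  $ S e    e e e a $  match e
   4  $ S      e e a $    expand S -> A e S
   5  $ S e A  e e a $    expand A -> ε
   6  $ S e    e e a $    match e
   7  $ S      e a $      expand S -> A e S
   8  $ S e A  e a $      expand A -> ε
   9  $ S e    e a $      match e
  10  $ S      a $        error: M[S, a] is empty

a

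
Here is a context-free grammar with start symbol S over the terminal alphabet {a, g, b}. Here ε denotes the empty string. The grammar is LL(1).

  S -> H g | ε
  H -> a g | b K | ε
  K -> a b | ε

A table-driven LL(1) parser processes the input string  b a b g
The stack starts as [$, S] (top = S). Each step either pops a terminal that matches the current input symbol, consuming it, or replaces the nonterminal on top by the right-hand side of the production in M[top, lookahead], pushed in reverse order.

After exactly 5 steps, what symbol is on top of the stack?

     Stack    Input      Action
  1  $ S      b a b g $  expand S -> H g
  2  $ g H    b a b g $  expand H -> b K
  3  $ g K b  b a b g $  match b
  4  $ g K    a b g $    expand K -> a b
  5  $ g b a  a b g $    match a
Stack after step 5: $ g b (top = b).

b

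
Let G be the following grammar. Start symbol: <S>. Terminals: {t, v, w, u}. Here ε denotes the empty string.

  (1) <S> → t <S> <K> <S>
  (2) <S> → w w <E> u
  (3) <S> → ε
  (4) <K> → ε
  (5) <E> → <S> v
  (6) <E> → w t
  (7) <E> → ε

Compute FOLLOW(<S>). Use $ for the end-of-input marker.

{$, t, v, w}

FIRST(<S>) = {ε, t, w}
FIRST(<K>) = {ε}
FIRST(<E>) = {ε, t, v, w}  (via <S> v)
FOLLOW(<S>) includes $ since <S> is the start symbol.
FOLLOW(<S>): in <S>→t <S> <K> <S> (occurrence 1), <S> is followed by <K> <S> with FIRST {ε, t, w}; in <S>→t <S> <K> <S> (occurrence 1), the suffix after <S> is nullable (adds nothing new); in <S>→t <S> <K> <S> (occurrence 2), the suffix after <S> is empty (adds nothing new); in <E>→<S> v, <S> is followed by v with FIRST {v}. Thus FOLLOW(<S>) = {$, t, v, w}.
FOLLOW(<K>): in <S>→t <S> <K> <S>, <K> is followed by <S> with FIRST {ε, t, w}; in <S>→t <S> <K> <S>, the suffix after <K> is nullable, so FOLLOW(<K>) ⊇ FOLLOW(<S>) = {$, t, v, w}. Thus FOLLOW(<K>) = {$, t, v, w}.
FOLLOW(<E>): in <S>→w w <E> u, <E> is followed by u with FIRST {u}. Thus FOLLOW(<E>) = {u}.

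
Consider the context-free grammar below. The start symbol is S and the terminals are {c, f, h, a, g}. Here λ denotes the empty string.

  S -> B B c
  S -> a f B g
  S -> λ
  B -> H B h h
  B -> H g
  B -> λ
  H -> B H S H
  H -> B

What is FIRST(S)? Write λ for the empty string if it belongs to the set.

{λ, a, c, g, h}

FIRST(S): from S->B B c we get {a, c, g, h}; from S->a f B g we get {a}; from S->λ we get {λ}. So FIRST(S) = {λ, a, c, g, h}.
FIRST(B): from B->H B h h we get {a, c, g, h}; from B->H g we get {a, c, g, h}; from B->λ we get {λ}. So FIRST(B) = {λ, a, c, g, h}.
FIRST(H): from H->B H S H we get {λ, a, c, g, h}; from H->B we get {λ, a, c, g, h}. So FIRST(H) = {λ, a, c, g, h}.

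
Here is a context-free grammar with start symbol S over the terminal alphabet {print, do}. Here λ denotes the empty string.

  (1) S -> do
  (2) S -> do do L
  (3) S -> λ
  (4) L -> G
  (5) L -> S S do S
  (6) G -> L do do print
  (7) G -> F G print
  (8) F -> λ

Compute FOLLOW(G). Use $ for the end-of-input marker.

FIRST(S) = {λ, do}
FIRST(F) = {λ}
FIRST(L) = {do}  (via G, S S do S)
FIRST(G) = {do}  (via L do do print, F G print)
FOLLOW(S) includes $ since S is the start symbol.
FOLLOW(F): in G->F G print, F is followed by G print with FIRST {do}. Thus FOLLOW(F) = {do}.
FOLLOW(S): in L->S S do S (occurrence 1), S is followed by S do S with FIRST {do}; in L->S S do S (occurrence 2), S is followed by do S with FIRST {do}; in L->S S do S (occurrence 3), the suffix after S is empty, so FOLLOW(S) ⊇ FOLLOW(L) = {$, do}. Thus FOLLOW(S) = {$, do}.
FOLLOW(L): in S->do do L, the suffix after L is empty, so FOLLOW(L) ⊇ FOLLOW(S) = {$, do}; in G->L do do print, L is followed by do do print with FIRST {do}. Thus FOLLOW(L) = {$, do}.
FOLLOW(G): in L->G, the suffix after G is empty, so FOLLOW(G) ⊇ FOLLOW(L) = {$, do}; in G->F G print, G is followed by print with FIRST {print}. Thus FOLLOW(G) = {$, do, print}.

{$, do, print}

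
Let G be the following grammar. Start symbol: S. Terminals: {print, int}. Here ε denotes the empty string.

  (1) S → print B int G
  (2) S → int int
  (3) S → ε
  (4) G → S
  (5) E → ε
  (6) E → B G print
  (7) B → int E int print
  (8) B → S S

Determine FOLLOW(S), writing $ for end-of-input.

{$, int, print}

FIRST(S) = {ε, int, print}
FIRST(G) = {ε, int, print}  (via S)
FIRST(B) = {ε, int, print}  (via S S)
FIRST(E) = {ε, int, print}  (via B G print)
FOLLOW(S) includes $ since S is the start symbol.
FOLLOW(E): in B→int E int print, E is followed by int print with FIRST {int}. Thus FOLLOW(E) = {int}.
FOLLOW(B): in S→print B int G, B is followed by int G with FIRST {int}; in E→B G print, B is followed by G print with FIRST {int, print}. Thus FOLLOW(B) = {int, print}.
FOLLOW(S): in G→S, the suffix after S is empty, so FOLLOW(S) ⊇ FOLLOW(G) = {$, int, print}; in B→S S (occurrence 1), S is followed by S with FIRST {ε, int, print}; in B→S S (occurrence 1), the suffix after S is nullable, so FOLLOW(S) ⊇ FOLLOW(B) = {int, print}; in B→S S (occurrence 2), the suffix after S is empty, so FOLLOW(S) ⊇ FOLLOW(B) = {int, print}. Thus FOLLOW(S) = {$, int, print}.
FOLLOW(G): in S→print B int G, the suffix after G is empty, so FOLLOW(G) ⊇ FOLLOW(S) = {$, int, print}; in E→B G print, G is followed by print with FIRST {print}. Thus FOLLOW(G) = {$, int, print}.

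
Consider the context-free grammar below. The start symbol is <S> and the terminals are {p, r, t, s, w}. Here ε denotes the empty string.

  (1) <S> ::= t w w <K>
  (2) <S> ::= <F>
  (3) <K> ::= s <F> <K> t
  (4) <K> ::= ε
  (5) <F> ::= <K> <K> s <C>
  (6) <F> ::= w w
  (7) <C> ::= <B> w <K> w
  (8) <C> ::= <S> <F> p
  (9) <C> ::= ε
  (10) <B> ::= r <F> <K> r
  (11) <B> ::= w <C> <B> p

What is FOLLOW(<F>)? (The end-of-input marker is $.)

FIRST(<K>) = {ε, s}
FIRST(<B>) = {r, w}
FIRST(<F>) = {s, w}  (via <K> <K> s <C>)
FIRST(<S>) = {s, t, w}  (via <F>)
FIRST(<C>) = {ε, r, s, t, w}  (via <B> w <K> w, <S> <F> p)
FOLLOW(<S>) includes $ since <S> is the start symbol.
FOLLOW(<S>): in <C>::=<S> <F> p, <S> is followed by <F> p with FIRST {s, w}. Thus FOLLOW(<S>) = {$, s, w}.
FOLLOW(<K>): in <S>::=t w w <K>, the suffix after <K> is empty, so FOLLOW(<K>) ⊇ FOLLOW(<S>) = {$, s, w}; in <K>::=s <F> <K> t, <K> is followed by t with FIRST {t}; in <F>::=<K> <K> s <C> (occurrence 1), <K> is followed by <K> s <C> with FIRST {s}; in <F>::=<K> <K> s <C> (occurrence 2), <K> is followed by s <C> with FIRST {s}; in <C>::=<B> w <K> w, <K> is followed by w with FIRST {w}; in <B>::=r <F> <K> r, <K> is followed by r with FIRST {r}. Thus FOLLOW(<K>) = {$, r, s, t, w}.
FOLLOW(<F>): in <S>::=<F>, the suffix after <F> is empty, so FOLLOW(<F>) ⊇ FOLLOW(<S>) = {$, s, w}; in <K>::=s <F> <K> t, <F> is followed by <K> t with FIRST {s, t}; in <C>::=<S> <F> p, <F> is followed by p with FIRST {p}; in <B>::=r <F> <K> r, <F> is followed by <K> r with FIRST {r, s}. Thus FOLLOW(<F>) = {$, p, r, s, t, w}.
FOLLOW(<C>): in <F>::=<K> <K> s <C>, the suffix after <C> is empty, so FOLLOW(<C>) ⊇ FOLLOW(<F>) = {$, p, r, s, t, w}; in <B>::=w <C> <B> p, <C> is followed by <B> p with FIRST {r, w}. Thus FOLLOW(<C>) = {$, p, r, s, t, w}.
FOLLOW(<B>): in <C>::=<B> w <K> w, <B> is followed by w <K> w with FIRST {w}; in <B>::=w <C> <B> p, <B> is followed by p with FIRST {p}. Thus FOLLOW(<B>) = {p, w}.

{$, p, r, s, t, w}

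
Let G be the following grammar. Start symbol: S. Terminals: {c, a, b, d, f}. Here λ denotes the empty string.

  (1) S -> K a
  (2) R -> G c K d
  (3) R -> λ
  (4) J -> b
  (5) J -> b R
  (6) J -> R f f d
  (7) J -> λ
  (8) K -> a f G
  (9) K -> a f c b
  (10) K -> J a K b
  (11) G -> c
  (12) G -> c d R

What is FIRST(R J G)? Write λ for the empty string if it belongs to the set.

FIRST(G) = {c}
FIRST(R) = {λ, c}  (via G c K d)
FIRST(J) = {λ, b, c, f}  (via R f f d)
FIRST(K) = {a, b, c, f}  (via J a K b)
FIRST(S) = {a, b, c, f}  (via K a)
FIRST(R J G): take FIRST of each symbol in turn, carrying on past any symbol whose FIRST contains λ; result {b, c, f}.

{b, c, f}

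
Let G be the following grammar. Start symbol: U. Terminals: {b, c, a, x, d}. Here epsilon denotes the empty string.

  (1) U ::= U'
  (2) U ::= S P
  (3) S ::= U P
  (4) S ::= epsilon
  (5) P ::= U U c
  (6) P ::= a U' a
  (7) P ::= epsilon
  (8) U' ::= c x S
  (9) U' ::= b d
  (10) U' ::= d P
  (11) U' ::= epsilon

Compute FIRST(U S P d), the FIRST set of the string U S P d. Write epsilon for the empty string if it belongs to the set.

FIRST(U'): from U'::=c x S we get {c}; from U'::=b d we get {b}; from U'::=d P we get {d}; from U'::=epsilon we get {epsilon}. So FIRST(U') = {epsilon, b, c, d}.
FIRST(U): from U::=U' we get {epsilon, b, c, d}; from U::=S P we get {epsilon, a, b, c, d}. So FIRST(U) = {epsilon, a, b, c, d}.
FIRST(P): from P::=U U c we get {a, b, c, d}; from P::=a U' a we get {a}; from P::=epsilon we get {epsilon}. So FIRST(P) = {epsilon, a, b, c, d}.
FIRST(S): from S::=U P we get {epsilon, a, b, c, d}; from S::=epsilon we get {epsilon}. So FIRST(S) = {epsilon, a, b, c, d}.
FIRST(U S P d): take FIRST of each symbol in turn, carrying on past any symbol whose FIRST contains epsilon; result {a, b, c, d}.

{a, b, c, d}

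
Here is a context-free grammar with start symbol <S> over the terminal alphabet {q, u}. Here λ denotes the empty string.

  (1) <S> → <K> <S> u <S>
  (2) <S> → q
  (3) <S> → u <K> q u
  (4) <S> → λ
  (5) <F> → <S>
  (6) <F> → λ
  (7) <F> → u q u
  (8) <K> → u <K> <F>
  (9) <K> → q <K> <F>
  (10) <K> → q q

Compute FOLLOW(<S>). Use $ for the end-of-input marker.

FIRST(<K>) = {q, u}
FIRST(<S>) = {λ, q, u}  (via <K> <S> u <S>)
FIRST(<F>) = {λ, q, u}  (via <S>)
FOLLOW(<S>) includes $ since <S> is the start symbol.
FOLLOW(<K>): in <S>→<K> <S> u <S>, <K> is followed by <S> u <S> with FIRST {q, u}; in <S>→u <K> q u, <K> is followed by q u with FIRST {q}; in <K>→u <K> <F>, <K> is followed by <F> with FIRST {λ, q, u}; in <K>→u <K> <F>, the suffix after <K> is nullable (adds nothing new); in <K>→q <K> <F>, <K> is followed by <F> with FIRST {λ, q, u}; in <K>→q <K> <F>, the suffix after <K> is nullable (adds nothing new). Thus FOLLOW(<K>) = {q, u}.
FOLLOW(<F>): in <K>→u <K> <F>, the suffix after <F> is empty, so FOLLOW(<F>) ⊇ FOLLOW(<K>) = {q, u}; in <K>→q <K> <F>, the suffix after <F> is empty, so FOLLOW(<F>) ⊇ FOLLOW(<K>) = {q, u}. Thus FOLLOW(<F>) = {q, u}.
FOLLOW(<S>): in <S>→<K> <S> u <S> (occurrence 1), <S> is followed by u <S> with FIRST {u}; in <S>→<K> <S> u <S> (occurrence 2), the suffix after <S> is empty (adds nothing new); in <F>→<S>, the suffix after <S> is empty, so FOLLOW(<S>) ⊇ FOLLOW(<F>) = {q, u}. Thus FOLLOW(<S>) = {$, q, u}.

{$, q, u}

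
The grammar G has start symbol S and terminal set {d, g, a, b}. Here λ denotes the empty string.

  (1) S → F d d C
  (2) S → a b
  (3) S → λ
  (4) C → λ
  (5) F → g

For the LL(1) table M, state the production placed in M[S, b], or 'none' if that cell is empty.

none

FIRST(C) = {λ}
FIRST(F) = {g}
FIRST(S) = {λ, a, g}  (via F d d C)
FOLLOW(S) includes $ since S is the start symbol.
FOLLOW(S): S appears on no right-hand side. Thus FOLLOW(S) = {$}.
For S → F d d C: FIRST(F d d C) = {g}, so it goes in M[S, t] for t ∈ {g}.
For S → a b: FIRST(a b) = {a}, so it goes in M[S, t] for t ∈ {a}.
For S → λ: FIRST(λ) = {λ}, so it goes in M[S, t] for t ∈ {}; since λ ∈ FIRST, also for every t ∈ FOLLOW(S) = {$}.
None of these place a production in M[S, b].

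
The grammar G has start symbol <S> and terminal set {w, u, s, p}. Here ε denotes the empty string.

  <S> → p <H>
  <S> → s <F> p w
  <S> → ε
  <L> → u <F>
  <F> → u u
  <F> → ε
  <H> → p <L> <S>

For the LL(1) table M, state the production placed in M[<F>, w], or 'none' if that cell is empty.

FIRST(<S>): from <S>→p <H> we get {p}; from <S>→s <F> p w we get {s}; from <S>→ε we get {ε}. So FIRST(<S>) = {ε, p, s}.
FIRST(<L>): from <L>→u <F> we get {u}. So FIRST(<L>) = {u}.
FIRST(<F>): from <F>→u u we get {u}; from <F>→ε we get {ε}. So FIRST(<F>) = {ε, u}.
FIRST(<H>): from <H>→p <L> <S> we get {p}. So FIRST(<H>) = {p}.
FOLLOW(<S>) includes $ since <S> is the start symbol.
FOLLOW(<L>): in <H>→p <L> <S>, <L> is followed by <S> with FIRST {ε, p, s}; in <H>→p <L> <S>, the suffix after <L> is nullable, so FOLLOW(<L>) ⊇ FOLLOW(<H>) = {$}. Thus FOLLOW(<L>) = {$, p, s}.
FOLLOW(<F>): in <S>→s <F> p w, <F> is followed by p w with FIRST {p}; in <L>→u <F>, the suffix after <F> is empty, so FOLLOW(<F>) ⊇ FOLLOW(<L>) = {$, p, s}. Thus FOLLOW(<F>) = {$, p, s}.
For <F> → u u: FIRST(u u) = {u}, so it goes in M[<F>, t] for t ∈ {u}.
For <F> → ε: FIRST(ε) = {ε}, so it goes in M[<F>, t] for t ∈ {}; since ε ∈ FIRST, also for every t ∈ FOLLOW(<F>) = {$, p, s}.
None of these place a production in M[<F>, w].

none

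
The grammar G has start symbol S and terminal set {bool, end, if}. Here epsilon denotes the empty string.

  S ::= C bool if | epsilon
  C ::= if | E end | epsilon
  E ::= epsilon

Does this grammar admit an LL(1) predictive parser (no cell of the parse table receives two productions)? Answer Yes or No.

Yes

FIRST(S) = {epsilon, bool, end, if}
FIRST(C) = {epsilon, end, if}
FIRST(E) = {epsilon}
FOLLOW(S) = {$}
FOLLOW(C) = {bool}
FOLLOW(E) = {end}
Each cell of M receives at most one production.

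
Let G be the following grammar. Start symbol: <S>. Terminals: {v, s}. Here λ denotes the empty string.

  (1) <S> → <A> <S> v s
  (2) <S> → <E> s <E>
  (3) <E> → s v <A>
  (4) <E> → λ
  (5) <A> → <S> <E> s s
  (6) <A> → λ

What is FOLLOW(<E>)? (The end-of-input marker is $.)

FIRST(<E>) = {λ, s}
FIRST(<S>) = {s}  (via <A> <S> v s, <E> s <E>)
FIRST(<A>) = {λ, s}  (via <S> <E> s s)
FOLLOW(<S>) includes $ since <S> is the start symbol.
FOLLOW(<S>): in <S>→<A> <S> v s, <S> is followed by v s with FIRST {v}; in <A>→<S> <E> s s, <S> is followed by <E> s s with FIRST {s}. Thus FOLLOW(<S>) = {$, s, v}.
FOLLOW(<E>): in <S>→<E> s <E> (occurrence 1), <E> is followed by s <E> with FIRST {s}; in <S>→<E> s <E> (occurrence 2), the suffix after <E> is empty, so FOLLOW(<E>) ⊇ FOLLOW(<S>) = {$, s, v}; in <A>→<S> <E> s s, <E> is followed by s s with FIRST {s}. Thus FOLLOW(<E>) = {$, s, v}.
FOLLOW(<A>): in <S>→<A> <S> v s, <A> is followed by <S> v s with FIRST {s}; in <E>→s v <A>, the suffix after <A> is empty, so FOLLOW(<A>) ⊇ FOLLOW(<E>) = {$, s, v}. Thus FOLLOW(<A>) = {$, s, v}.

{$, s, v}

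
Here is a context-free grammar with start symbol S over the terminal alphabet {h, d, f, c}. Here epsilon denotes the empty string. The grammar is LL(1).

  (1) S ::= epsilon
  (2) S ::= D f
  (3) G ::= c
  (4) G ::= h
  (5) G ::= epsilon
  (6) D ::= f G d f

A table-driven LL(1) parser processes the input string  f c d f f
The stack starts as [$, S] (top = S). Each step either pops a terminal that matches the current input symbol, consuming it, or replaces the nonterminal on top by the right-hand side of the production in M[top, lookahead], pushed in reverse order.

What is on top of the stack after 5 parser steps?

     Stack        Input        Action
  1  $ S          f c d f f $  expand S ::= D f
  2  $ f D        f c d f f $  expand D ::= f G d f
  3  $ f f d G f  f c d f f $  match f
  4  $ f f d G    c d f f $    expand G ::= c
  5  $ f f d c    c d f f $    match c
Stack after step 5: $ f f d (top = d).

d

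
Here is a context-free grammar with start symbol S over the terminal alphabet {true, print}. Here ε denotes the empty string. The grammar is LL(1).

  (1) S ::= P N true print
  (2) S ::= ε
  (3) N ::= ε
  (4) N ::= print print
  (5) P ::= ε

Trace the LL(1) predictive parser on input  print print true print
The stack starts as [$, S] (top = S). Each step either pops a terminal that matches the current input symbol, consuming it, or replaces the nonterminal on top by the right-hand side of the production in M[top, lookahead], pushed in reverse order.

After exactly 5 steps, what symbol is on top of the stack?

step 1: stack=$ S  input=print print true print $  — expand S ::= P N true print
step 2: stack=$ print true N P  input=print print true print $  — expand P ::= ε
step 3: stack=$ print true N  input=print print true print $  — expand N ::= print print
step 4: stack=$ print true print print  input=print print true print $  — match print
step 5: stack=$ print true print  input=print true print $  — match print
Stack after step 5: $ print true (top = true).

true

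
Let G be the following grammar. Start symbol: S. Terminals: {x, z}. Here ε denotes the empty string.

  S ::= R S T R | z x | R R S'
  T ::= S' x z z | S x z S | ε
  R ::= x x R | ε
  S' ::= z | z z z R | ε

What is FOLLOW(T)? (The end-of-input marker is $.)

FIRST(R) = {ε, x}
FIRST(S') = {ε, z}
FIRST(S) = {ε, x, z}  (via R S T R, R R S')
FIRST(T) = {ε, x, z}  (via S' x z z, S x z S)
FOLLOW(S) includes $ since S is the start symbol.
FOLLOW(S): in S::=R S T R, S is followed by T R with FIRST {ε, x, z}; in S::=R S T R, the suffix after S is nullable (adds nothing new); in T::=S x z S (occurrence 1), S is followed by x z S with FIRST {x}; in T::=S x z S (occurrence 2), the suffix after S is empty, so FOLLOW(S) ⊇ FOLLOW(T) = {$, x, z}. Thus FOLLOW(S) = {$, x, z}.
FOLLOW(T): in S::=R S T R, T is followed by R with FIRST {ε, x}; in S::=R S T R, the suffix after T is nullable, so FOLLOW(T) ⊇ FOLLOW(S) = {$, x, z}. Thus FOLLOW(T) = {$, x, z}.
FOLLOW(S'): in S::=R R S', the suffix after S' is empty, so FOLLOW(S') ⊇ FOLLOW(S) = {$, x, z}; in T::=S' x z z, S' is followed by x z z with FIRST {x}. Thus FOLLOW(S') = {$, x, z}.
FOLLOW(R): in S::=R S T R (occurrence 1), R is followed by S T R with FIRST {ε, x, z}; in S::=R S T R (occurrence 1), the suffix after R is nullable, so FOLLOW(R) ⊇ FOLLOW(S) = {$, x, z}; in S::=R S T R (occurrence 2), the suffix after R is empty, so FOLLOW(R) ⊇ FOLLOW(S) = {$, x, z}; in S::=R R S' (occurrence 1), R is followed by R S' with FIRST {ε, x, z}; in S::=R R S' (occurrence 1), the suffix after R is nullable, so FOLLOW(R) ⊇ FOLLOW(S) = {$, x, z}; in S::=R R S' (occurrence 2), R is followed by S' with FIRST {ε, z}; in S::=R R S' (occurrence 2), the suffix after R is nullable, so FOLLOW(R) ⊇ FOLLOW(S) = {$, x, z}; in R::=x x R, the suffix after R is empty (adds nothing new); in S'::=z z z R, the suffix after R is empty, so FOLLOW(R) ⊇ FOLLOW(S') = {$, x, z}. Thus FOLLOW(R) = {$, x, z}.

{$, x, z}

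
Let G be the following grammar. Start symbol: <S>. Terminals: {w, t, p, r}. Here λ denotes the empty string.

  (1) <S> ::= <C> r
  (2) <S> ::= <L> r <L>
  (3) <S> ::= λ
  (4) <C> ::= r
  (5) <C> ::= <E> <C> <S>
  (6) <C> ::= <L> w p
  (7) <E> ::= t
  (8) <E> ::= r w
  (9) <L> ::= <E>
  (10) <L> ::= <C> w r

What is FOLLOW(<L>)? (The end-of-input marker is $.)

FIRST(<E>) = {r, t}
FIRST(<S>) = {λ, r, t}  (via <C> r, <L> r <L>)
FIRST(<C>) = {r, t}  (via <E> <C> <S>, <L> w p)
FIRST(<L>) = {r, t}  (via <E>, <C> w r)
FOLLOW(<S>) includes $ since <S> is the start symbol.
FOLLOW(<C>): in <S>::=<C> r, <C> is followed by r with FIRST {r}; in <C>::=<E> <C> <S>, <C> is followed by <S> with FIRST {λ, r, t}; in <C>::=<E> <C> <S>, the suffix after <C> is nullable (adds nothing new); in <L>::=<C> w r, <C> is followed by w r with FIRST {w}. Thus FOLLOW(<C>) = {r, t, w}.
FOLLOW(<S>): in <C>::=<E> <C> <S>, the suffix after <S> is empty, so FOLLOW(<S>) ⊇ FOLLOW(<C>) = {r, t, w}. Thus FOLLOW(<S>) = {$, r, t, w}.
FOLLOW(<L>): in <S>::=<L> r <L> (occurrence 1), <L> is followed by r <L> with FIRST {r}; in <S>::=<L> r <L> (occurrence 2), the suffix after <L> is empty, so FOLLOW(<L>) ⊇ FOLLOW(<S>) = {$, r, t, w}; in <C>::=<L> w p, <L> is followed by w p with FIRST {w}. Thus FOLLOW(<L>) = {$, r, t, w}.
FOLLOW(<E>): in <C>::=<E> <C> <S>, <E> is followed by <C> <S> with FIRST {r, t}; in <L>::=<E>, the suffix after <E> is empty, so FOLLOW(<E>) ⊇ FOLLOW(<L>) = {$, r, t, w}. Thus FOLLOW(<E>) = {$, r, t, w}.

{$, r, t, w}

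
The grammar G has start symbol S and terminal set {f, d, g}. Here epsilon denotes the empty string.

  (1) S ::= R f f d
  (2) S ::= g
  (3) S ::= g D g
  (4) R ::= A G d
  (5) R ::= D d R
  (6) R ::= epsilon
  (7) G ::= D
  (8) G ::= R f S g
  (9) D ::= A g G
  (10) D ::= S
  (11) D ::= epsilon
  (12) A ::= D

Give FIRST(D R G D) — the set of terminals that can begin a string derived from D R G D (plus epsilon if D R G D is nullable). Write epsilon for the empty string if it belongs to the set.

FIRST(S): from S::=R f f d we get {d, f, g}; from S::=g we get {g}; from S::=g D g we get {g}. So FIRST(S) = {d, f, g}.
FIRST(R): from R::=A G d we get {d, f, g}; from R::=D d R we get {d, f, g}; from R::=epsilon we get {epsilon}. So FIRST(R) = {epsilon, d, f, g}.
FIRST(G): from G::=D we get {epsilon, d, f, g}; from G::=R f S g we get {d, f, g}. So FIRST(G) = {epsilon, d, f, g}.
FIRST(D): from D::=A g G we get {d, f, g}; from D::=S we get {d, f, g}; from D::=epsilon we get {epsilon}. So FIRST(D) = {epsilon, d, f, g}.
FIRST(A): from A::=D we get {epsilon, d, f, g}. So FIRST(A) = {epsilon, d, f, g}.
FIRST(D R G D): take FIRST of each symbol in turn, carrying on past any symbol whose FIRST contains epsilon; result {epsilon, d, f, g}.

{epsilon, d, f, g}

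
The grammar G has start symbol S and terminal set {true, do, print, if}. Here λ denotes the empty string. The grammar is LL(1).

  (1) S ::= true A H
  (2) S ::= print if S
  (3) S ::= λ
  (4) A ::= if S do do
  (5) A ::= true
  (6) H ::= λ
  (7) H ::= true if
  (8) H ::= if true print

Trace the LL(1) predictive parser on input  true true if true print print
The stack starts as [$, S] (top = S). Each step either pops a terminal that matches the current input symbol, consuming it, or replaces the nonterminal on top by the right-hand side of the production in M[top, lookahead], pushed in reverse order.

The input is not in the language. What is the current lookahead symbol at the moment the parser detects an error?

     Stack            Input                            Action
  1  $ S              true true if true print print $  expand S ::= true A H
  2  $ H A true       true true if true print print $  match true
  3  $ H A            true if true print print $       expand A ::= true
  4  $ H true         true if true print print $       match true
  5  $ H              if true print print $            expand H ::= if true print
  6  $ print true if  if true print print $            match if
  7  $ print true     true print print $               match true
  8  $ print          print print $                    match print
  9  $                print $                          error: stack empty but input remains

print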